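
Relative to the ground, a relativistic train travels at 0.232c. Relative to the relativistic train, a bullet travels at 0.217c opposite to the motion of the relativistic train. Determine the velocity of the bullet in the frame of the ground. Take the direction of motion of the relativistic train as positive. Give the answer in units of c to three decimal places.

+0.016c

With v = 0.232 and u' = -0.217 (in units of c),
u = (u' + v)/(1 + u'v/c²):
u = (-0.217 + 0.232) / (1 + (-0.217)·0.232) = 0.0150/0.9497 = 0.0158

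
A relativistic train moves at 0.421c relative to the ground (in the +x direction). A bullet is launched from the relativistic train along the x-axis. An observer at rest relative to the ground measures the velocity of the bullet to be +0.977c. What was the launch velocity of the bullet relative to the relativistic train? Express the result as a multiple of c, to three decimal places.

Invert the composition law: u' = (u − v)/(1 − uv/c²).
u' = (0.977 − 0.421) / (1 − (0.977)(0.421)) = 0.5560/0.5887 = 0.9445.

+0.944c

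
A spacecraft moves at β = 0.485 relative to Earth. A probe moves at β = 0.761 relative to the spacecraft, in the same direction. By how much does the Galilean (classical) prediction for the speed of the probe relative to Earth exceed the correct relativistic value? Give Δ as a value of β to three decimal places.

Galilean: u_cl = 0.761 + 0.485 = 1.2460.
Relativistic: u_rel = (0.761 + 0.485) / (1 + 0.761·0.485) = 1.2460/1.3691 = 0.9101.
Δ = 1.2460 − 0.9101 = 0.3359.
(The classical prediction exceeds c; the relativistic result does not.)

Δ = 0.336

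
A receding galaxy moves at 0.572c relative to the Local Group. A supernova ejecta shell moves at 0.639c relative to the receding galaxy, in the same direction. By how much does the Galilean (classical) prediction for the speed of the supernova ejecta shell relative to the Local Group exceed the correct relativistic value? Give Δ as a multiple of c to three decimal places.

Δ = 0.324c

Galilean: u_cl = 0.639 + 0.572 = 1.2110.
Relativistic: u_rel = (0.639 + 0.572) / (1 + 0.639·0.572) = 1.2110/1.3655 = 0.8868.
Δ = 1.2110 − 0.8868 = 0.3242.
(The classical prediction exceeds c; the relativistic result does not.)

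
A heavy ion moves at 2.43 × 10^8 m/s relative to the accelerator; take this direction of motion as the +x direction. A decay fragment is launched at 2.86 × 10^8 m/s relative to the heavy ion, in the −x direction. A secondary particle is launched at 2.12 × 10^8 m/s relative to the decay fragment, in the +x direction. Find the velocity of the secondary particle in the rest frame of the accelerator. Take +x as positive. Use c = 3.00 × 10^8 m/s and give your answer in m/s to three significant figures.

Apply u = (u' + v)/(1 + u'v/c²) successively, working outward toward the accelerator.
(Dividing each given speed by c = 3.00 × 10^8 m/s to work in units of c.)
Start: velocity of the heavy ion relative to the accelerator = 0.8100c.
Compose with the decay fragment (u' = -0.953 in the heavy ion frame): u_1 = (-0.953 + 0.810) / (1 + (-0.953)·0.810) = -0.1433/0.2278 = -0.6292.
Compose with the secondary particle (u' = 0.707 in the decay fragment frame): u_2 = (0.707 + (-0.629)) / (1 + 0.707·(-0.629)) = 0.0775/0.5554 = 0.1395.
So u = 0.1395 × 3.00 × 10^8 m/s.

+4.18 × 10^7 m/s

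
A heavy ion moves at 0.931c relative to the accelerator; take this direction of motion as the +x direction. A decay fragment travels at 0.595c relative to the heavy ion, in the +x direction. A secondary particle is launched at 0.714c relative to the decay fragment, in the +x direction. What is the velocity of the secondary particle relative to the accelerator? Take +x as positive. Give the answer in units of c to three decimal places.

Apply u = (u' + v)/(1 + u'v/c²) successively, working outward toward the accelerator.
Start: velocity of the heavy ion relative to the accelerator = 0.9310c.
Compose with the decay fragment (u' = 0.595 in the heavy ion frame): u_1 = (0.595 + 0.931) / (1 + 0.595·0.931) = 1.5260/1.5539 = 0.9820.
Compose with the secondary particle (u' = 0.714 in the decay fragment frame): u_2 = (0.714 + 0.982) / (1 + 0.714·0.982) = 1.6960/1.7012 = 0.9970.

0.997c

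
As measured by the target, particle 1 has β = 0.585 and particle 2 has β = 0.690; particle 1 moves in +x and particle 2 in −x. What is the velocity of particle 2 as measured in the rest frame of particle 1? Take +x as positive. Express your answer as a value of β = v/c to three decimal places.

β_A = 0.585, β_B = -0.690.
Transform to A's frame with the inverse velocity-addition law: u' = (u − v)/(1 − uv/c²), taking u = β_B and v = β_A.
u' = (-0.690 − 0.585) / (1 − (0.585)(-0.690)) = -1.2750/1.4037 = -0.9083.

β = -0.908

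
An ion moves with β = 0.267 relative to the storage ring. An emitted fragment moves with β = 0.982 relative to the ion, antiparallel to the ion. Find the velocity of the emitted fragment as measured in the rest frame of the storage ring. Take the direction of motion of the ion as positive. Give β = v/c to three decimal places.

With v = 0.267 and u' = -0.982 (in units of c),
u = (u' + v)/(1 + u'v/c²):
u = (-0.982 + 0.267) / (1 + (-0.982)·0.267) = -0.7150/0.7378 = -0.9691

β = -0.969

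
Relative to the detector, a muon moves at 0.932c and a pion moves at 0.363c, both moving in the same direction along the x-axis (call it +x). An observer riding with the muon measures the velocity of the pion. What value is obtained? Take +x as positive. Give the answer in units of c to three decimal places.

β_A = 0.932, β_B = 0.363.
Transform to A's frame with the inverse velocity-addition law: u' = (u − v)/(1 − uv/c²), taking u = β_B and v = β_A.
u' = (0.363 − 0.932) / (1 − (0.932)(0.363)) = -0.5690/0.6617 = -0.8599.

-0.860c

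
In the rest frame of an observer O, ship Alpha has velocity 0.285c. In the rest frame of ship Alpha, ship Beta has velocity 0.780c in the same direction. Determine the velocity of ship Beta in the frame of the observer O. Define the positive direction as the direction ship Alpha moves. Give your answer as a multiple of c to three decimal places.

0.871c

With v = 0.285 and u' = 0.780 (in units of c),
u = (u' + v)/(1 + u'v/c²):
u = (0.780 + 0.285) / (1 + 0.780·0.285) = 1.0650/1.2223 = 0.8713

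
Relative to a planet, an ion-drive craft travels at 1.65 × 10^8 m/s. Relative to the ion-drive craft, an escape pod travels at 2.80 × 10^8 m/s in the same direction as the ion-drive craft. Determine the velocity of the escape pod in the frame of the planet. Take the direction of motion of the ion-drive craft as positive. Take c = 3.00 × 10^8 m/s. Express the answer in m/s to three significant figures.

2.94 × 10^8 m/s

In units of c (dividing by 3.00 × 10^8 m/s): v = 0.550, u' = 0.933.
u = (u' + v)/(1 + u'v/c²):
u = (0.933 + 0.550) / (1 + 0.933·0.550) = 1.4833/1.5133 = 0.9802
Converting back: u = 0.9802 × 3.00 × 10^8 m/s.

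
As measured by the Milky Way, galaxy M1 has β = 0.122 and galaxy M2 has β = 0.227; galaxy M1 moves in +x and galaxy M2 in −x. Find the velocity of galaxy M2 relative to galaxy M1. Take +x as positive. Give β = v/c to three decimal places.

β = -0.340

β_A = 0.122, β_B = -0.227.
Transform to A's frame with the inverse velocity-addition law: u' = (u − v)/(1 − uv/c²), taking u = β_B and v = β_A.
u' = (-0.227 − 0.122) / (1 − (0.122)(-0.227)) = -0.3490/1.0277 = -0.3396.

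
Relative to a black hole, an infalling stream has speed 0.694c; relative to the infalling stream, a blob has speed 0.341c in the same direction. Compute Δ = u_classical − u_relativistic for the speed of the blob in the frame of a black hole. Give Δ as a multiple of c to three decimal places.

Galilean: u_cl = 0.341 + 0.694 = 1.0350.
Relativistic: u_rel = (0.341 + 0.694) / (1 + 0.341·0.694) = 1.0350/1.2367 = 0.8369.
Δ = 1.0350 − 0.8369 = 0.1981.
(The classical prediction exceeds c; the relativistic result does not.)

Δ = 0.198c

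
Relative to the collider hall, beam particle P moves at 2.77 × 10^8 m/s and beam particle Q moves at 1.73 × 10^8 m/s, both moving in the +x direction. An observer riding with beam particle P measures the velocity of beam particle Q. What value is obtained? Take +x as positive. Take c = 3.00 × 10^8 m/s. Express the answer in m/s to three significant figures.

-2.22 × 10^8 m/s

β_A = 0.923, β_B = 0.577 (dividing each by c = 3.00 × 10^8 m/s).
Transform to A's frame with the inverse velocity-addition law: u' = (u − v)/(1 − uv/c²), taking u = β_B and v = β_A.
u' = (0.577 − 0.923) / (1 − (0.923)(0.577)) = -0.3467/0.4675 = -0.7415.
u' = -0.7415 × 3.00 × 10^8 m/s.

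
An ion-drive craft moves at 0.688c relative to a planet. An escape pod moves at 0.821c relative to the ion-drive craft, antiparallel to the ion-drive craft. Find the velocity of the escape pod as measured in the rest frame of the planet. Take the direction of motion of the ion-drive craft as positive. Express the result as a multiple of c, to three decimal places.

With v = 0.688 and u' = -0.821 (in units of c),
u = (u' + v)/(1 + u'v/c²):
u = (-0.821 + 0.688) / (1 + (-0.821)·0.688) = -0.1330/0.4352 = -0.3056

-0.306c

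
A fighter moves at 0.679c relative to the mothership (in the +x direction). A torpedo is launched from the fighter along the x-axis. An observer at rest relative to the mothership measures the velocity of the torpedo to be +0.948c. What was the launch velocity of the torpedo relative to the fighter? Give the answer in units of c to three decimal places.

Invert the composition law: u' = (u − v)/(1 − uv/c²).
u' = (0.948 − 0.679) / (1 − (0.948)(0.679)) = 0.2690/0.3563 = 0.7550.

+0.755c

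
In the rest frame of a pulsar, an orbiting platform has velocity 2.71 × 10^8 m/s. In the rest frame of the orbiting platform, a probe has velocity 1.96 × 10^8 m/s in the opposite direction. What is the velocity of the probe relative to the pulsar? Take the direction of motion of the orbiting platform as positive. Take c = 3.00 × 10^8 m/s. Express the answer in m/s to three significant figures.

In units of c (dividing by 3.00 × 10^8 m/s): v = 0.903, u' = -0.653.
u = (u' + v)/(1 + u'v/c²):
u = (-0.653 + 0.903) / (1 + (-0.653)·0.903) = 0.2500/0.4098 = 0.6100
Converting back: u = 0.6100 × 3.00 × 10^8 m/s.

+1.83 × 10^8 m/s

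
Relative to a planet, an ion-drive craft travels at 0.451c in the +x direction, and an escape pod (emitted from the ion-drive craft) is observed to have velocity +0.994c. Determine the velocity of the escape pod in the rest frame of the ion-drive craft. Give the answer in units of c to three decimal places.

+0.984c

Invert the composition law: u' = (u − v)/(1 − uv/c²).
u' = (0.994 − 0.451) / (1 − (0.994)(0.451)) = 0.5430/0.5517 = 0.9842.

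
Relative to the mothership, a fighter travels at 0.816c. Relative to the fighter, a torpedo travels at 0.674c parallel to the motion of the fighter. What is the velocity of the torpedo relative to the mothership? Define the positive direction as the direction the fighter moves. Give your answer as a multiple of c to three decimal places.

0.961c

With v = 0.816 and u' = 0.674 (in units of c),
u = (u' + v)/(1 + u'v/c²):
u = (0.674 + 0.816) / (1 + 0.674·0.816) = 1.4900/1.5500 = 0.9613
(Galilean addition would give +1.490c, exceeding c.)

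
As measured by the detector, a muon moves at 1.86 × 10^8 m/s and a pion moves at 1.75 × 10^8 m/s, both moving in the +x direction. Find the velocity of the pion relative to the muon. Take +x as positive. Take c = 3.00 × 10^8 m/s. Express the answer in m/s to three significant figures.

-1.72 × 10^7 m/s

β_A = 0.620, β_B = 0.583 (dividing each by c = 3.00 × 10^8 m/s).
Transform to A's frame with the inverse velocity-addition law: u' = (u − v)/(1 − uv/c²), taking u = β_B and v = β_A.
u' = (0.583 − 0.620) / (1 − (0.620)(0.583)) = -0.0367/0.6383 = -0.0574.
u' = -0.0574 × 3.00 × 10^8 m/s.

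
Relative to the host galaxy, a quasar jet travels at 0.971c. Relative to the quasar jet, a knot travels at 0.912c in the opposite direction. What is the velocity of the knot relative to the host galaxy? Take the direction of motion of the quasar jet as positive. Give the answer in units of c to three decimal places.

With v = 0.971 and u' = -0.912 (in units of c),
u = (u' + v)/(1 + u'v/c²):
u = (-0.912 + 0.971) / (1 + (-0.912)·0.971) = 0.0590/0.1144 = 0.5155
(Galilean addition would give +0.059c.)

+0.516c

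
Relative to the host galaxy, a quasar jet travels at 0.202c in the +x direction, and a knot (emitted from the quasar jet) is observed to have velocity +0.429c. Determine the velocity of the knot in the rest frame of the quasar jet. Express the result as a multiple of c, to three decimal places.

Invert the composition law: u' = (u − v)/(1 − uv/c²).
u' = (0.429 − 0.202) / (1 − (0.429)(0.202)) = 0.2270/0.9133 = 0.2485.

+0.249c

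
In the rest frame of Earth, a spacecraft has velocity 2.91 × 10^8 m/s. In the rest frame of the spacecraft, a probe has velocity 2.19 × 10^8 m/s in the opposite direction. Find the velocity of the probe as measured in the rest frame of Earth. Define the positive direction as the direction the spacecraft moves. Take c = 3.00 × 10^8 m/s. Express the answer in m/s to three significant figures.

In units of c (dividing by 3.00 × 10^8 m/s): v = 0.970, u' = -0.730.
u = (u' + v)/(1 + u'v/c²):
u = (-0.730 + 0.970) / (1 + (-0.730)·0.970) = 0.2400/0.2919 = 0.8222
Converting back: u = 0.8222 × 3.00 × 10^8 m/s.

+2.47 × 10^8 m/s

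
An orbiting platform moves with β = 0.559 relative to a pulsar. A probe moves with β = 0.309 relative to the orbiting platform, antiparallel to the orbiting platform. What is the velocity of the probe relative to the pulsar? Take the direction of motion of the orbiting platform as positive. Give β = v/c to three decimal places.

β = +0.302

With v = 0.559 and u' = -0.309 (in units of c),
u = (u' + v)/(1 + u'v/c²):
u = (-0.309 + 0.559) / (1 + (-0.309)·0.559) = 0.2500/0.8273 = 0.3022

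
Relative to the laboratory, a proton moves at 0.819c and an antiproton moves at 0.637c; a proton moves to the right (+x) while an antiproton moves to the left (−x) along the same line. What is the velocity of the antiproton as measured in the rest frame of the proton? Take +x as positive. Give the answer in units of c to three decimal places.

β_A = 0.819, β_B = -0.637.
Transform to A's frame with the inverse velocity-addition law: u' = (u − v)/(1 − uv/c²), taking u = β_B and v = β_A.
u' = (-0.637 − 0.819) / (1 − (0.819)(-0.637)) = -1.4560/1.5217 = -0.9568.

-0.957c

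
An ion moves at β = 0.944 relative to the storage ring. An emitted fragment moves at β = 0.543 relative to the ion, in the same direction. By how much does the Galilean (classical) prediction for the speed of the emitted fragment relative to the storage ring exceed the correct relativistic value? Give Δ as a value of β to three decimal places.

Δ = 0.504

Galilean: u_cl = 0.543 + 0.944 = 1.4870.
Relativistic: u_rel = (0.543 + 0.944) / (1 + 0.543·0.944) = 1.4870/1.5126 = 0.9831.
Δ = 1.4870 − 0.9831 = 0.5039.
(The classical prediction exceeds c; the relativistic result does not.)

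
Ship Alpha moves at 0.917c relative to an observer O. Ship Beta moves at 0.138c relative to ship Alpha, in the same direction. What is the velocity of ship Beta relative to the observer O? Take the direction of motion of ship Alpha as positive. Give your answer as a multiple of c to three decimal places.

0.936c

With v = 0.917 and u' = 0.138 (in units of c),
u = (u' + v)/(1 + u'v/c²):
u = (0.138 + 0.917) / (1 + 0.138·0.917) = 1.0550/1.1265 = 0.9365
(Galilean addition would give +1.055c, exceeding c.)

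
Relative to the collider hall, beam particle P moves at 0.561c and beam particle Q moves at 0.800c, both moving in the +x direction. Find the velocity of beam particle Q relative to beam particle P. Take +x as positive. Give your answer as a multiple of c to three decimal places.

+0.434c

β_A = 0.561, β_B = 0.800.
Transform to A's frame with the inverse velocity-addition law: u' = (u − v)/(1 − uv/c²), taking u = β_B and v = β_A.
u' = (0.800 − 0.561) / (1 − (0.561)(0.800)) = 0.2390/0.5512 = 0.4336.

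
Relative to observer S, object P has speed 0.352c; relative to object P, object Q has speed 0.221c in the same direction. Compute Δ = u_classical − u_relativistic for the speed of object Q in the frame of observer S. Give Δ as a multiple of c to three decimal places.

Δ = 0.041c

Galilean: u_cl = 0.221 + 0.352 = 0.5730.
Relativistic: u_rel = (0.221 + 0.352) / (1 + 0.221·0.352) = 0.5730/1.0778 = 0.5316.
Δ = 0.5730 − 0.5316 = 0.0414.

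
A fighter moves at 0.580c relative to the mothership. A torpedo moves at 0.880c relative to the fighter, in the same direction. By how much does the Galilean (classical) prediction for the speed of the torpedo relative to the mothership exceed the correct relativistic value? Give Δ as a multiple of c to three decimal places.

Δ = 0.493c

Galilean: u_cl = 0.880 + 0.580 = 1.4600.
Relativistic: u_rel = (0.880 + 0.580) / (1 + 0.880·0.580) = 1.4600/1.5104 = 0.9666.
Δ = 1.4600 − 0.9666 = 0.4934.
(The classical prediction exceeds c; the relativistic result does not.)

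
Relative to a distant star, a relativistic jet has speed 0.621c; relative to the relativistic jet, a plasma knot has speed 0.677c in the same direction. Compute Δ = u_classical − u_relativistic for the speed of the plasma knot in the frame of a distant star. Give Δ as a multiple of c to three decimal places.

Δ = 0.384c

Galilean: u_cl = 0.677 + 0.621 = 1.2980.
Relativistic: u_rel = (0.677 + 0.621) / (1 + 0.677·0.621) = 1.2980/1.4204 = 0.9138.
Δ = 1.2980 − 0.9138 = 0.3842.
(The classical prediction exceeds c; the relativistic result does not.)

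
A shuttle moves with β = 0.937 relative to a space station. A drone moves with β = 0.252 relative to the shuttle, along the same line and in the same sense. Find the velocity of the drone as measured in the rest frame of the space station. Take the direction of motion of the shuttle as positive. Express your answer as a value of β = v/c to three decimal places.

With v = 0.937 and u' = 0.252 (in units of c),
u = (u' + v)/(1 + u'v/c²):
u = (0.252 + 0.937) / (1 + 0.252·0.937) = 1.1890/1.2361 = 0.9619

β = 0.962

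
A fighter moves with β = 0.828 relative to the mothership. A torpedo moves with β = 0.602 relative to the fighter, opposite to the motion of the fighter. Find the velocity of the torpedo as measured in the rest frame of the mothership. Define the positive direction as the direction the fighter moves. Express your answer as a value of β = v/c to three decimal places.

With v = 0.828 and u' = -0.602 (in units of c),
u = (u' + v)/(1 + u'v/c²):
u = (-0.602 + 0.828) / (1 + (-0.602)·0.828) = 0.2260/0.5015 = 0.4506

β = +0.451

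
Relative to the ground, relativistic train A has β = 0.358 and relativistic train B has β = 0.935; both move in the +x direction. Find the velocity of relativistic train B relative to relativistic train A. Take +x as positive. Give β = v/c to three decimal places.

β = +0.867

β_A = 0.358, β_B = 0.935.
Transform to A's frame with the inverse velocity-addition law: u' = (u − v)/(1 − uv/c²), taking u = β_B and v = β_A.
u' = (0.935 − 0.358) / (1 − (0.358)(0.935)) = 0.5770/0.6653 = 0.8673.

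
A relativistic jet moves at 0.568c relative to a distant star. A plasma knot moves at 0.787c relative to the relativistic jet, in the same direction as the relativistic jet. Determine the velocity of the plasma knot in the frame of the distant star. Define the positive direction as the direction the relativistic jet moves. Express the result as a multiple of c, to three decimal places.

0.936c

With v = 0.568 and u' = 0.787 (in units of c),
u = (u' + v)/(1 + u'v/c²):
u = (0.787 + 0.568) / (1 + 0.787·0.568) = 1.3550/1.4470 = 0.9364
(Galilean addition would give +1.355c, exceeding c.)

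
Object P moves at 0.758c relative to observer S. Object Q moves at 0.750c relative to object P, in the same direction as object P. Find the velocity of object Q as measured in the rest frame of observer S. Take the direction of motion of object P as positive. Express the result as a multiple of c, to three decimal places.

0.961c

With v = 0.758 and u' = 0.750 (in units of c),
u = (u' + v)/(1 + u'v/c²):
u = (0.750 + 0.758) / (1 + 0.750·0.758) = 1.5080/1.5685 = 0.9614
(Galilean addition would give +1.508c, exceeding c.)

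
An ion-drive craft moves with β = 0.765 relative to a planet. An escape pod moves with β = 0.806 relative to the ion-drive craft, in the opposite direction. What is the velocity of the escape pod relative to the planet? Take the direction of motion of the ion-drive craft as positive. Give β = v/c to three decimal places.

β = -0.107

With v = 0.765 and u' = -0.806 (in units of c),
u = (u' + v)/(1 + u'v/c²):
u = (-0.806 + 0.765) / (1 + (-0.806)·0.765) = -0.0410/0.3834 = -0.1069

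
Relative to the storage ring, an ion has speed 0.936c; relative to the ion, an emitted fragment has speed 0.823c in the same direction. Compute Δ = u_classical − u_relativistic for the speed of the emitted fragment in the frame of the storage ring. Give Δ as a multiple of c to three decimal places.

Δ = 0.765c

Galilean: u_cl = 0.823 + 0.936 = 1.7590.
Relativistic: u_rel = (0.823 + 0.936) / (1 + 0.823·0.936) = 1.7590/1.7703 = 0.9936.
Δ = 1.7590 − 0.9936 = 0.7654.
(The classical prediction exceeds c; the relativistic result does not.)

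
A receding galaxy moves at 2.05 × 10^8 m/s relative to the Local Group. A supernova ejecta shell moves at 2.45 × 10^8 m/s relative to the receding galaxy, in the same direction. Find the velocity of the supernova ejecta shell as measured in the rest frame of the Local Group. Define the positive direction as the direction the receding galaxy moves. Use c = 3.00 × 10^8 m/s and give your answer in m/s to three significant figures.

2.89 × 10^8 m/s

In units of c (dividing by 3.00 × 10^8 m/s): v = 0.683, u' = 0.817.
u = (u' + v)/(1 + u'v/c²):
u = (0.817 + 0.683) / (1 + 0.817·0.683) = 1.5000/1.5581 = 0.9627
Converting back: u = 0.9627 × 3.00 × 10^8 m/s.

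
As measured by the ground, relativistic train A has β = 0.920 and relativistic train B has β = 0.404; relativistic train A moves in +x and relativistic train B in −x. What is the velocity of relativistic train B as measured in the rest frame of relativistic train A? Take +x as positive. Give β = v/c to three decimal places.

β = -0.965

β_A = 0.920, β_B = -0.404.
Transform to A's frame with the inverse velocity-addition law: u' = (u − v)/(1 − uv/c²), taking u = β_B and v = β_A.
u' = (-0.404 − 0.920) / (1 − (0.920)(-0.404)) = -1.3240/1.3717 = -0.9652.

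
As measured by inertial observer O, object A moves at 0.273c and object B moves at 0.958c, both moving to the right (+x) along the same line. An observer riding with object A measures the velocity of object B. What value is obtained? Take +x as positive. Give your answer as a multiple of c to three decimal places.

β_A = 0.273, β_B = 0.958.
Transform to A's frame with the inverse velocity-addition law: u' = (u − v)/(1 − uv/c²), taking u = β_B and v = β_A.
u' = (0.958 − 0.273) / (1 − (0.273)(0.958)) = 0.6850/0.7385 = 0.9276.

+0.928c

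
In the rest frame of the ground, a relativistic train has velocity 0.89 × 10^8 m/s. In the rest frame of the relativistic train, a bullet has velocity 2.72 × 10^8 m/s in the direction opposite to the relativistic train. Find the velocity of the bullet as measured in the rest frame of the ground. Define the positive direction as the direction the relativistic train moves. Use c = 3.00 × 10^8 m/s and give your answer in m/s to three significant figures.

In units of c (dividing by 3.00 × 10^8 m/s): v = 0.297, u' = -0.907.
u = (u' + v)/(1 + u'v/c²):
u = (-0.907 + 0.297) / (1 + (-0.907)·0.297) = -0.6100/0.7310 = -0.8344
Converting back: u = -0.8344 × 3.00 × 10^8 m/s.

-2.50 × 10^8 m/s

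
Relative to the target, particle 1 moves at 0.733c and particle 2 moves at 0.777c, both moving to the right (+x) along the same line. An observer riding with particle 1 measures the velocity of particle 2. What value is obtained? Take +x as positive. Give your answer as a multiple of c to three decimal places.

β_A = 0.733, β_B = 0.777.
Transform to A's frame with the inverse velocity-addition law: u' = (u − v)/(1 − uv/c²), taking u = β_B and v = β_A.
u' = (0.777 − 0.733) / (1 − (0.733)(0.777)) = 0.0440/0.4305 = 0.1022.

+0.102c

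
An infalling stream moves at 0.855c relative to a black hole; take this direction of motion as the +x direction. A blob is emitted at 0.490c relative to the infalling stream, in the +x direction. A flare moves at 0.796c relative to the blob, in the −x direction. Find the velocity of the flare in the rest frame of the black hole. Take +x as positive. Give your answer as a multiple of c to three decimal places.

Apply u = (u' + v)/(1 + u'v/c²) successively, working outward toward the black hole.
Start: velocity of the infalling stream relative to the black hole = 0.8550c.
Compose with the blob (u' = 0.490 in the infalling stream frame): u_1 = (0.490 + 0.855) / (1 + 0.490·0.855) = 1.3450/1.4189 = 0.9479.
Compose with the flare (u' = -0.796 in the blob frame): u_2 = (-0.796 + 0.948) / (1 + (-0.796)·0.948) = 0.1519/0.2455 = 0.6187.

+0.619c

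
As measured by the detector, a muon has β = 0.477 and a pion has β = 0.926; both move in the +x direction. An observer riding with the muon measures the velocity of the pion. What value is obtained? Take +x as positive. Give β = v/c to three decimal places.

β = +0.804

β_A = 0.477, β_B = 0.926.
Transform to A's frame with the inverse velocity-addition law: u' = (u − v)/(1 − uv/c²), taking u = β_B and v = β_A.
u' = (0.926 − 0.477) / (1 − (0.477)(0.926)) = 0.4490/0.5583 = 0.8042.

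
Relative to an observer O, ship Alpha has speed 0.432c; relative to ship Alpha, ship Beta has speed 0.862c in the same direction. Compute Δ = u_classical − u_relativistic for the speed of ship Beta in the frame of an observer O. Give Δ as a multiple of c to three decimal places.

Galilean: u_cl = 0.862 + 0.432 = 1.2940.
Relativistic: u_rel = (0.862 + 0.432) / (1 + 0.862·0.432) = 1.2940/1.3724 = 0.9429.
Δ = 1.2940 − 0.9429 = 0.3511.
(The classical prediction exceeds c; the relativistic result does not.)

Δ = 0.351c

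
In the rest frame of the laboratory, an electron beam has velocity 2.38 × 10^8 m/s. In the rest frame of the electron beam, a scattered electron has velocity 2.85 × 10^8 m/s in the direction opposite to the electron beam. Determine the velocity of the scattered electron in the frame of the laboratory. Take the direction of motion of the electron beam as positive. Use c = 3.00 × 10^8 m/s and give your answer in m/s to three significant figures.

In units of c (dividing by 3.00 × 10^8 m/s): v = 0.793, u' = -0.950.
u = (u' + v)/(1 + u'v/c²):
u = (-0.950 + 0.793) / (1 + (-0.950)·0.793) = -0.1567/0.2463 = -0.6360
(Galilean addition would give -0.157c.)
Converting back: u = -0.6360 × 3.00 × 10^8 m/s.

-1.91 × 10^8 m/s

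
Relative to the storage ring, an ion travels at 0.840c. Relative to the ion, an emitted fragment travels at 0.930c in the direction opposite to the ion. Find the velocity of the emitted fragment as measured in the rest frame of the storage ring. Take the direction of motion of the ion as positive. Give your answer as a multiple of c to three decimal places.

-0.411c

With v = 0.840 and u' = -0.930 (in units of c),
u = (u' + v)/(1 + u'v/c²):
u = (-0.930 + 0.840) / (1 + (-0.930)·0.840) = -0.0900/0.2188 = -0.4113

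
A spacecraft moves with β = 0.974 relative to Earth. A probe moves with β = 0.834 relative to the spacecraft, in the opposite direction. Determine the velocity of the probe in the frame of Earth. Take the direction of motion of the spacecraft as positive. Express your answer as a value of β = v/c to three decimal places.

β = +0.746

With v = 0.974 and u' = -0.834 (in units of c),
u = (u' + v)/(1 + u'v/c²):
u = (-0.834 + 0.974) / (1 + (-0.834)·0.974) = 0.1400/0.1877 = 0.7459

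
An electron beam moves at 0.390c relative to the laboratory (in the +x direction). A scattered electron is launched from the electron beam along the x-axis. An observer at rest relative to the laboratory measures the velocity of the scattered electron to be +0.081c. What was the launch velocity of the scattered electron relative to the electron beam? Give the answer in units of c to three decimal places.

-0.319c

Invert the composition law: u' = (u − v)/(1 − uv/c²).
u' = (0.081 − 0.390) / (1 − (0.081)(0.390)) = -0.3090/0.9684 = -0.3191.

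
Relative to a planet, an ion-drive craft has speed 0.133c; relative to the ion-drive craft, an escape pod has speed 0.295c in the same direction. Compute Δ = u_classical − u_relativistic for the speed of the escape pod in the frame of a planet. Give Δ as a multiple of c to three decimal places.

Galilean: u_cl = 0.295 + 0.133 = 0.4280.
Relativistic: u_rel = (0.295 + 0.133) / (1 + 0.295·0.133) = 0.4280/1.0392 = 0.4118.
Δ = 0.4280 − 0.4118 = 0.0162.

Δ = 0.016c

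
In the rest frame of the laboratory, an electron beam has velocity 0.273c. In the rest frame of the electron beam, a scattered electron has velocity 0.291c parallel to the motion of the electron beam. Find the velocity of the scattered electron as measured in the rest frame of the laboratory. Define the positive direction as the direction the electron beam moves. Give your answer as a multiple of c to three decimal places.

With v = 0.273 and u' = 0.291 (in units of c),
u = (u' + v)/(1 + u'v/c²):
u = (0.291 + 0.273) / (1 + 0.291·0.273) = 0.5640/1.0794 = 0.5225

0.522c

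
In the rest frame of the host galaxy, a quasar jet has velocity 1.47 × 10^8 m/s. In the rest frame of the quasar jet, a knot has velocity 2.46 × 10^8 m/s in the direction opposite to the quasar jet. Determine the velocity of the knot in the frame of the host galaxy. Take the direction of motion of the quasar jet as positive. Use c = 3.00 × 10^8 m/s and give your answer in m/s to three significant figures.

-1.65 × 10^8 m/s

In units of c (dividing by 3.00 × 10^8 m/s): v = 0.490, u' = -0.820.
u = (u' + v)/(1 + u'v/c²):
u = (-0.820 + 0.490) / (1 + (-0.820)·0.490) = -0.3300/0.5982 = -0.5517
Converting back: u = -0.5517 × 3.00 × 10^8 m/s.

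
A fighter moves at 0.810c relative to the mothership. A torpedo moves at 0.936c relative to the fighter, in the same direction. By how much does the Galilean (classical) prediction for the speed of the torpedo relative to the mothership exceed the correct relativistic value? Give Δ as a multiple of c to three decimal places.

Galilean: u_cl = 0.936 + 0.810 = 1.7460.
Relativistic: u_rel = (0.936 + 0.810) / (1 + 0.936·0.810) = 1.7460/1.7582 = 0.9931.
Δ = 1.7460 − 0.9931 = 0.7529.
(The classical prediction exceeds c; the relativistic result does not.)

Δ = 0.753c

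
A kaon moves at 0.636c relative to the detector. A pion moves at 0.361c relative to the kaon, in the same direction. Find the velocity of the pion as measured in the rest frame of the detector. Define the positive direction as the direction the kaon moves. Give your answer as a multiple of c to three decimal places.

With v = 0.636 and u' = 0.361 (in units of c),
u = (u' + v)/(1 + u'v/c²):
u = (0.361 + 0.636) / (1 + 0.361·0.636) = 0.9970/1.2296 = 0.8108
(Galilean addition would give +0.997c.)

0.811c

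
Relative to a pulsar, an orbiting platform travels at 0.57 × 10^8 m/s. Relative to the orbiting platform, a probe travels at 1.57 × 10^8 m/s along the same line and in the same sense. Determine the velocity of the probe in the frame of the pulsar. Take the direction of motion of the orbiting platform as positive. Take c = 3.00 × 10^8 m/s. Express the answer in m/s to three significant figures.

In units of c (dividing by 3.00 × 10^8 m/s): v = 0.190, u' = 0.523.
u = (u' + v)/(1 + u'v/c²):
u = (0.523 + 0.190) / (1 + 0.523·0.190) = 0.7133/1.0994 = 0.6488
(Galilean addition would give +0.713c.)
Converting back: u = 0.6488 × 3.00 × 10^8 m/s.

1.95 × 10^8 m/s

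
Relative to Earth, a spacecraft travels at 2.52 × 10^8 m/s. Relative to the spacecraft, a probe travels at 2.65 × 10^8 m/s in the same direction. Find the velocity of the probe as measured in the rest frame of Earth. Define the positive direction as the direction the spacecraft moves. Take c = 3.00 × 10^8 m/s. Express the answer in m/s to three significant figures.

In units of c (dividing by 3.00 × 10^8 m/s): v = 0.840, u' = 0.883.
u = (u' + v)/(1 + u'v/c²):
u = (0.883 + 0.840) / (1 + 0.883·0.840) = 1.7233/1.7420 = 0.9893
(Galilean addition would give +1.723c, exceeding c.)
Converting back: u = 0.9893 × 3.00 × 10^8 m/s.

2.97 × 10^8 m/s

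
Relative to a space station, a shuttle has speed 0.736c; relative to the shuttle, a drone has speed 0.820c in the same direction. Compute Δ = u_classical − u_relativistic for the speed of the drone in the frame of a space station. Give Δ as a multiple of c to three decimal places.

Δ = 0.586c

Galilean: u_cl = 0.820 + 0.736 = 1.5560.
Relativistic: u_rel = (0.820 + 0.736) / (1 + 0.820·0.736) = 1.5560/1.6035 = 0.9704.
Δ = 1.5560 − 0.9704 = 0.5856.
(The classical prediction exceeds c; the relativistic result does not.)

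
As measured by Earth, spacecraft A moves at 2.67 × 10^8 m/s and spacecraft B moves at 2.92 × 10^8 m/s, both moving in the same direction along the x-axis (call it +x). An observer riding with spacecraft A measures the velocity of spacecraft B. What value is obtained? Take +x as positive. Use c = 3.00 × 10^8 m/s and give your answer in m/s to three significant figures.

+1.87 × 10^8 m/s

β_A = 0.890, β_B = 0.973 (dividing each by c = 3.00 × 10^8 m/s).
Transform to A's frame with the inverse velocity-addition law: u' = (u − v)/(1 − uv/c²), taking u = β_B and v = β_A.
u' = (0.973 − 0.890) / (1 − (0.890)(0.973)) = 0.0833/0.1337 = 0.6231.
u' = 0.6231 × 3.00 × 10^8 m/s.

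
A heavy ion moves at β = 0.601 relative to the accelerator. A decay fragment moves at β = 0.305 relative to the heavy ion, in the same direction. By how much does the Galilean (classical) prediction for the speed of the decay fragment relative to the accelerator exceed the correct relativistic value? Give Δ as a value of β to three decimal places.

Δ = 0.140

Galilean: u_cl = 0.305 + 0.601 = 0.9060.
Relativistic: u_rel = (0.305 + 0.601) / (1 + 0.305·0.601) = 0.9060/1.1833 = 0.7657.
Δ = 0.9060 − 0.7657 = 0.1403.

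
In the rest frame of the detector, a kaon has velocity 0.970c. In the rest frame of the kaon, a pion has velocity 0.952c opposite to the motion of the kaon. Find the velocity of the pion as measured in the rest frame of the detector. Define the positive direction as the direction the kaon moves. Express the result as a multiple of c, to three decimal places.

With v = 0.970 and u' = -0.952 (in units of c),
u = (u' + v)/(1 + u'v/c²):
u = (-0.952 + 0.970) / (1 + (-0.952)·0.970) = 0.0180/0.0766 = 0.2351
(Galilean addition would give +0.018c.)

+0.235c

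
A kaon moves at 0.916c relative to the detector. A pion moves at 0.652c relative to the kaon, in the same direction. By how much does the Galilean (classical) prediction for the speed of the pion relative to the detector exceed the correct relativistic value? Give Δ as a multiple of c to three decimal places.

Galilean: u_cl = 0.652 + 0.916 = 1.5680.
Relativistic: u_rel = (0.652 + 0.916) / (1 + 0.652·0.916) = 1.5680/1.5972 = 0.9817.
Δ = 1.5680 − 0.9817 = 0.5863.
(The classical prediction exceeds c; the relativistic result does not.)

Δ = 0.586c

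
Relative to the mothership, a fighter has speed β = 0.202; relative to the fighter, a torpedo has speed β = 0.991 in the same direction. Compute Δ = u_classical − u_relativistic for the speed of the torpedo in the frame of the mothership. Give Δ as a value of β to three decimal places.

Galilean: u_cl = 0.991 + 0.202 = 1.1930.
Relativistic: u_rel = (0.991 + 0.202) / (1 + 0.991·0.202) = 1.1930/1.2002 = 0.9940.
Δ = 1.1930 − 0.9940 = 0.1990.
(The classical prediction exceeds c; the relativistic result does not.)

Δ = 0.199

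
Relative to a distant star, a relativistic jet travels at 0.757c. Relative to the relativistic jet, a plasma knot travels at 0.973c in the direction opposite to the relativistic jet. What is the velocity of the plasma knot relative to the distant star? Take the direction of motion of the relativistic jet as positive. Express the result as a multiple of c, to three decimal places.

-0.820c

With v = 0.757 and u' = -0.973 (in units of c),
u = (u' + v)/(1 + u'v/c²):
u = (-0.973 + 0.757) / (1 + (-0.973)·0.757) = -0.2160/0.2634 = -0.8199
(Galilean addition would give -0.216c.)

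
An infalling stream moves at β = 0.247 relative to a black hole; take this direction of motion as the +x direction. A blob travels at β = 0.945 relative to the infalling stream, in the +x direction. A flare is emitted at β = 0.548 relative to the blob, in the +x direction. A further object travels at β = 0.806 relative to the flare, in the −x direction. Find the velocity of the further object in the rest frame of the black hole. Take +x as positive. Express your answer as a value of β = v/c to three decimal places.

β = +0.911

Apply u = (u' + v)/(1 + u'v/c²) successively, working outward toward the black hole.
Start: velocity of the infalling stream relative to the black hole = 0.2470c.
Compose with the blob (u' = 0.945 in the infalling stream frame): u_1 = (0.945 + 0.247) / (1 + 0.945·0.247) = 1.1920/1.2334 = 0.9664.
Compose with the flare (u' = 0.548 in the blob frame): u_2 = (0.548 + 0.966) / (1 + 0.548·0.966) = 1.5144/1.5296 = 0.9901.
Compose with the further object (u' = -0.806 in the flare frame): u_3 = (-0.806 + 0.990) / (1 + (-0.806)·0.990) = 0.1841/0.2020 = 0.9113.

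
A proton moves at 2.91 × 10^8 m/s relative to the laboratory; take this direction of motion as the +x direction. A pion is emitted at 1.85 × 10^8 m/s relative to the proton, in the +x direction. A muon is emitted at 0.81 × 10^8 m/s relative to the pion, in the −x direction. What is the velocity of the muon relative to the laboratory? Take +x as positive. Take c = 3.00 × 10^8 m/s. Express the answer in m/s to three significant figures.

Apply u = (u' + v)/(1 + u'v/c²) successively, working outward toward the laboratory.
(Dividing each given speed by c = 3.00 × 10^8 m/s to work in units of c.)
Start: velocity of the proton relative to the laboratory = 0.9700c.
Compose with the pion (u' = 0.617 in the proton frame): u_1 = (0.617 + 0.970) / (1 + 0.617·0.970) = 1.5867/1.5982 = 0.9928.
Compose with the muon (u' = -0.270 in the pion frame): u_2 = (-0.270 + 0.993) / (1 + (-0.270)·0.993) = 0.7228/0.7319 = 0.9875.
So u = 0.9875 × 3.00 × 10^8 m/s.

+2.96 × 10^8 m/s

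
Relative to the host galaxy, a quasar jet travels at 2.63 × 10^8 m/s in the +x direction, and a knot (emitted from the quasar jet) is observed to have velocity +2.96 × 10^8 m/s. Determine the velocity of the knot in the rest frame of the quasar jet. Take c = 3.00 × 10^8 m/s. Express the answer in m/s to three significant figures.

v = 0.877c, u = 0.987c.
Invert the composition law: u' = (u − v)/(1 − uv/c²).
u' = (0.987 − 0.877) / (1 − (0.987)(0.877)) = 0.1100/0.1350 = 0.8147.
u' = 0.8147 × 3.00 × 10^8 m/s.

+2.44 × 10^8 m/s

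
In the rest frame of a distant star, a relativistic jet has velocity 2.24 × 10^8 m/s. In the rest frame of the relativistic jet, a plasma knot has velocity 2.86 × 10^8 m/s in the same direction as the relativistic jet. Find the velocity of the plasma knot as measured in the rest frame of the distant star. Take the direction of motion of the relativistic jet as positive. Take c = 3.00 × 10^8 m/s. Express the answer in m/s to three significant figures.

In units of c (dividing by 3.00 × 10^8 m/s): v = 0.747, u' = 0.953.
u = (u' + v)/(1 + u'v/c²):
u = (0.953 + 0.747) / (1 + 0.953·0.747) = 1.7000/1.7118 = 0.9931
(Galilean addition would give +1.700c, exceeding c.)
Converting back: u = 0.9931 × 3.00 × 10^8 m/s.

2.98 × 10^8 m/s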